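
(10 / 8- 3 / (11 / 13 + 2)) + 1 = 177 / 148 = 1.20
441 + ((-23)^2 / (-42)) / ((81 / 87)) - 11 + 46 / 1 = 524443 / 1134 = 462.47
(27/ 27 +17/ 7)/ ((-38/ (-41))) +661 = 88405/ 133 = 664.70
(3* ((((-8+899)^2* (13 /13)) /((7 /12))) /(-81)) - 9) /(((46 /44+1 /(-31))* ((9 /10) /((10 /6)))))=-1337095100 /14511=-92143.55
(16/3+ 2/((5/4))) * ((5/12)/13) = 2/9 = 0.22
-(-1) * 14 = 14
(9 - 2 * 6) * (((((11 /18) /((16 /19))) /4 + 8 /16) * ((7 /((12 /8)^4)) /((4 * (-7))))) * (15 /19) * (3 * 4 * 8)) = 3925 /513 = 7.65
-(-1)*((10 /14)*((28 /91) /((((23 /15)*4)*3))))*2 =50 /2093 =0.02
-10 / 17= -0.59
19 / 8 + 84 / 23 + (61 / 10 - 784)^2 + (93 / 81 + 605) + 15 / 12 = 75233135947 / 124200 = 605741.84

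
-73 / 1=-73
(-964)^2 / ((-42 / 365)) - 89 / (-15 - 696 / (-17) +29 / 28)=-2177789802964 / 269661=-8076028.06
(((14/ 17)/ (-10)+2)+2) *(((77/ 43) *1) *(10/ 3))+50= 53644/ 731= 73.38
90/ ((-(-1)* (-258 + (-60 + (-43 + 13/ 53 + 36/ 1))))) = -2385/ 8606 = -0.28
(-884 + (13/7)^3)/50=-60203/3430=-17.55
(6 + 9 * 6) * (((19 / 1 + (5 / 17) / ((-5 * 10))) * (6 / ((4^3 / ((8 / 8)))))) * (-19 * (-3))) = 6089.99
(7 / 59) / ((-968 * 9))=-7 / 514008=-0.00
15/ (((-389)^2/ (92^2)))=126960/ 151321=0.84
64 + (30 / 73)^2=341956 / 5329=64.17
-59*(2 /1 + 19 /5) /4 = -1711 /20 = -85.55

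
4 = 4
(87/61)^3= 658503/226981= 2.90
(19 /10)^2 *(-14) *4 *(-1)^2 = -5054 /25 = -202.16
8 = 8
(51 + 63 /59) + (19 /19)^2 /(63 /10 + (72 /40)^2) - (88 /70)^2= 1744175302 /34475175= 50.59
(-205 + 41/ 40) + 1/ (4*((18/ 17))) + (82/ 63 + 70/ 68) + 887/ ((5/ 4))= 2177095/ 4284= 508.19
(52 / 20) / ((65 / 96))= 96 / 25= 3.84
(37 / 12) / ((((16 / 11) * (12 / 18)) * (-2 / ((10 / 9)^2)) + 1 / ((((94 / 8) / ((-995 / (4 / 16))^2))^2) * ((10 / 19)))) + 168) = 22476575 / 25172121064304418144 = 0.00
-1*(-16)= 16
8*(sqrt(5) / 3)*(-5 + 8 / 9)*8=-2368*sqrt(5) / 27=-196.11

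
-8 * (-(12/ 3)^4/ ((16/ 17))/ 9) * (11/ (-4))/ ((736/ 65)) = -12155/ 207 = -58.72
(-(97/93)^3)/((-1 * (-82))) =-912673/65957274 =-0.01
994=994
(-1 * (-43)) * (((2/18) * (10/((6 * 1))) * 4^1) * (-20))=-17200/27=-637.04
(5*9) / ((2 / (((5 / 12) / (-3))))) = -25 / 8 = -3.12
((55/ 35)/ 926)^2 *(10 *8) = 2420/ 10504081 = 0.00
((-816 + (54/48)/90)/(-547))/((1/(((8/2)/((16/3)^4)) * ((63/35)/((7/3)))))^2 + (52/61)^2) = 0.00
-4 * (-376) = 1504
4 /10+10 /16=41 /40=1.02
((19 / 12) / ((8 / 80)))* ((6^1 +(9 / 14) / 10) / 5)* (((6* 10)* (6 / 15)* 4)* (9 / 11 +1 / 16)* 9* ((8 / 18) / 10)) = 500061 / 770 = 649.43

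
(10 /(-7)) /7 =-10 /49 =-0.20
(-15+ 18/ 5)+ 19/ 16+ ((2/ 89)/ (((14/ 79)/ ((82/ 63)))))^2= -1255218270097/ 123238720080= -10.19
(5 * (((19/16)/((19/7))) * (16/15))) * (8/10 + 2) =98/15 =6.53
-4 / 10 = -2 / 5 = -0.40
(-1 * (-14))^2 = 196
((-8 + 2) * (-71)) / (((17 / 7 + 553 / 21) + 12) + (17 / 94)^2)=79046856 / 7569685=10.44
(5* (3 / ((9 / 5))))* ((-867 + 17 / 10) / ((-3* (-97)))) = -43265 / 1746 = -24.78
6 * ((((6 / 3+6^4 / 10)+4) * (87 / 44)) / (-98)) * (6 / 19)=-265437 / 51205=-5.18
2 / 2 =1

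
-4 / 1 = -4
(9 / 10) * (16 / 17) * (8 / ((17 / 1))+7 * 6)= 51984 / 1445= 35.98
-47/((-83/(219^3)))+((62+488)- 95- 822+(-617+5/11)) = 5429390326/913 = 5946758.30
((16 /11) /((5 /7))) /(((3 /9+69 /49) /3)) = 3087 /880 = 3.51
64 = 64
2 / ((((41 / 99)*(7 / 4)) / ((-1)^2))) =792 / 287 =2.76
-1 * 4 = -4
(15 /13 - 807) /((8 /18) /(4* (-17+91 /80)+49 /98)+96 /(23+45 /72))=-69243741 /348556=-198.66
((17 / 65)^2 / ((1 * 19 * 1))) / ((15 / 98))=28322 / 1204125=0.02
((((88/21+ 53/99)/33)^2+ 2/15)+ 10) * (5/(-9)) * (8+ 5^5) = -83186936491217/4706920449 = -17673.33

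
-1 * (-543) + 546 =1089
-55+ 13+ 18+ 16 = -8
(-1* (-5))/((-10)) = -1/2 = -0.50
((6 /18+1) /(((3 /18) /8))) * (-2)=-128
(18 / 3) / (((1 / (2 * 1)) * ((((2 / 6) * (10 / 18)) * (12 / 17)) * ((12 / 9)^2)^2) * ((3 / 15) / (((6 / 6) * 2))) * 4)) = 37179 / 512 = 72.62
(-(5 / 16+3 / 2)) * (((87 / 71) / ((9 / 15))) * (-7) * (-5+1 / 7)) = -71485 / 568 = -125.85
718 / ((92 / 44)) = 7898 / 23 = 343.39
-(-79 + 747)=-668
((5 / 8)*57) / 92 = 0.39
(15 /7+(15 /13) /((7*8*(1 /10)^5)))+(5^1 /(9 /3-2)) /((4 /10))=377665 /182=2075.08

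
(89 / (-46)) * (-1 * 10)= 445 / 23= 19.35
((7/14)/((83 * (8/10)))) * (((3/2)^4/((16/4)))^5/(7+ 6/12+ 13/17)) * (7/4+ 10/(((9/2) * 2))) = 3391866381195/400686088978432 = 0.01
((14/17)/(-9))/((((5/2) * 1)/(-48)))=448/255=1.76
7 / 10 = 0.70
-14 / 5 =-2.80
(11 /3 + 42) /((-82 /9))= -411 /82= -5.01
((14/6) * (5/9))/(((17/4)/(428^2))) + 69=55942.12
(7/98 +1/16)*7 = 15/16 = 0.94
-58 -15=-73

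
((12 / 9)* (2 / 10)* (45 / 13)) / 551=12 / 7163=0.00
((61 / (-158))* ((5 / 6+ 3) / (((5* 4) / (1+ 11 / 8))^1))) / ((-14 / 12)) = 26657 / 176960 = 0.15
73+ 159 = 232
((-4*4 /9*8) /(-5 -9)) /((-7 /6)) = -128 /147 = -0.87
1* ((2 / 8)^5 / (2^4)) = 1 / 16384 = 0.00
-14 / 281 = -0.05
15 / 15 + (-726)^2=527077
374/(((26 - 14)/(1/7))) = 187/42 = 4.45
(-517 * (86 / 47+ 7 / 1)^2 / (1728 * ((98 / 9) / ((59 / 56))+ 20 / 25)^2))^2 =244629219970253675390625 / 6912074943073141547597824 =0.04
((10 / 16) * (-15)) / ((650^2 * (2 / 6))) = -9 / 135200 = -0.00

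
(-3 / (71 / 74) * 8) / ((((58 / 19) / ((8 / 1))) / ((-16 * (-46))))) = -99342336 / 2059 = -48247.86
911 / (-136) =-911 / 136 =-6.70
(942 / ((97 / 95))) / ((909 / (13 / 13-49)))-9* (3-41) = 2873294 / 9797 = 293.28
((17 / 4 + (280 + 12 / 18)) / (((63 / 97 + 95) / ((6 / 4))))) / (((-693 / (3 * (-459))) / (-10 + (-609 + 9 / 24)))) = -35874154953 / 6531712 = -5492.31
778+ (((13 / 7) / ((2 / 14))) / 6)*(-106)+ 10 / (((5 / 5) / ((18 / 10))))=1699 / 3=566.33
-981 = -981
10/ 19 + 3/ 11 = 167/ 209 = 0.80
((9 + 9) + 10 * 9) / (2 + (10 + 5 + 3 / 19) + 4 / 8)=6.12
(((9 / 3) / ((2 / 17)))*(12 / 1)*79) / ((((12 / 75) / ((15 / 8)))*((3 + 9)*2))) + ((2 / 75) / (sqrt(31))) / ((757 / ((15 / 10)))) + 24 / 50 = sqrt(31) / 586675 + 37773411 / 3200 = 11804.19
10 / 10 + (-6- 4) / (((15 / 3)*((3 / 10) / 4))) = -77 / 3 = -25.67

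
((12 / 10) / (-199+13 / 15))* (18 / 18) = -9 / 1486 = -0.01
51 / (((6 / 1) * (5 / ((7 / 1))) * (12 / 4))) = 119 / 30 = 3.97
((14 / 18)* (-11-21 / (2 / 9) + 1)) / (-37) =1463 / 666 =2.20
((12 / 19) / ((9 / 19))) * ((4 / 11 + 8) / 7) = 368 / 231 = 1.59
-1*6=-6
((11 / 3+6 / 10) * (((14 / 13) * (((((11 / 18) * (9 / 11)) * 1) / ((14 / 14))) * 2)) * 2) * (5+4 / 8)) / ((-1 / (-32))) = 315392 / 195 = 1617.39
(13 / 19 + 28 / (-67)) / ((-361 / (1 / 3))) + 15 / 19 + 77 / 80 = 64400941 / 36764240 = 1.75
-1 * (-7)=7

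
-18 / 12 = -3 / 2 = -1.50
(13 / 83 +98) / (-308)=-8147 / 25564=-0.32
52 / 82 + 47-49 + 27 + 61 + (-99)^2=405393 / 41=9887.63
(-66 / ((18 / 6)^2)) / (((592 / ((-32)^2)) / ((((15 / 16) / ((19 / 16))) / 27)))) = -7040 / 18981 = -0.37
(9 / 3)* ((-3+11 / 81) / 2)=-116 / 27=-4.30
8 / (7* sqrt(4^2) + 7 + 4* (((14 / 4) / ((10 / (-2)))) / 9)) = 360 / 1561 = 0.23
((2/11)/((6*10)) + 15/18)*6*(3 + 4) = 1932/55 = 35.13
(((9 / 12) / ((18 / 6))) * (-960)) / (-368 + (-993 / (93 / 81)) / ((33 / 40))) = 10230 / 60371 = 0.17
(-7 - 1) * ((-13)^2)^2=-228488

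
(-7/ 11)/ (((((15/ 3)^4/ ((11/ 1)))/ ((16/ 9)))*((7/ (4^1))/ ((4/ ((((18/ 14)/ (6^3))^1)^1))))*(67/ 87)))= -415744/ 41875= -9.93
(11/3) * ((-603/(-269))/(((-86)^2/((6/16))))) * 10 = 33165/7958096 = 0.00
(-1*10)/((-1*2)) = 5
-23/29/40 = -23/1160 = -0.02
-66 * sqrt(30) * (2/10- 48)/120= 144.00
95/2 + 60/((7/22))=236.07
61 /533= 0.11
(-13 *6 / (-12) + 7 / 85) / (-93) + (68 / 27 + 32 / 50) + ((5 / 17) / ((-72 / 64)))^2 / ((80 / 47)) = 3.13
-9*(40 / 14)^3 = -72000 / 343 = -209.91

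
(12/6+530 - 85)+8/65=29063/65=447.12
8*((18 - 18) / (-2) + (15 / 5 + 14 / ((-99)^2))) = 235336 / 9801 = 24.01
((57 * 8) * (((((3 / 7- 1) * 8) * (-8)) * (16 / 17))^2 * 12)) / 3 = 30601641984 / 14161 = 2160980.30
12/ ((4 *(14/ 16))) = 24/ 7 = 3.43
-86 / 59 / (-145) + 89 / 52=765867 / 444860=1.72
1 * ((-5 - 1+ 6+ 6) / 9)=2 / 3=0.67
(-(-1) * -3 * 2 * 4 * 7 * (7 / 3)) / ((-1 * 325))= 392 / 325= 1.21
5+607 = 612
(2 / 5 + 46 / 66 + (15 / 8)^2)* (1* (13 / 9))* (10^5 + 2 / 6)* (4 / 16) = 166566.47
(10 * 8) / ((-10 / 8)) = -64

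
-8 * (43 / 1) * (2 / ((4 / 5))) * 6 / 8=-645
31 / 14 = 2.21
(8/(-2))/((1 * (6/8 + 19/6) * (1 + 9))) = -24/235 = -0.10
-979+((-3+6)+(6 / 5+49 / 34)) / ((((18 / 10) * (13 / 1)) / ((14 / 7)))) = -1946272 / 1989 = -978.52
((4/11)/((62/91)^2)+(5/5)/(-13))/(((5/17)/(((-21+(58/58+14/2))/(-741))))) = 1650394/39165555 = 0.04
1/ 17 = 0.06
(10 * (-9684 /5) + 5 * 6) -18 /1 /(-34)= -328737 /17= -19337.47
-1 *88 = -88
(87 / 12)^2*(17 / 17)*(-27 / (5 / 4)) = -1135.35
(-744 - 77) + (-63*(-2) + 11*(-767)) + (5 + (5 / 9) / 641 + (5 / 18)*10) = -9124.22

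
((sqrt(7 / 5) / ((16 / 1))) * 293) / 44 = 293 * sqrt(35) / 3520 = 0.49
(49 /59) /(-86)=-49 /5074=-0.01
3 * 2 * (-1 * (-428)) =2568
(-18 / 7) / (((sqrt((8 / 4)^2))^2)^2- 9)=-18 / 49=-0.37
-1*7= -7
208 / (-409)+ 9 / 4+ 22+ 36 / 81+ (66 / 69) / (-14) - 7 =40578281 / 2370564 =17.12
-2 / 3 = -0.67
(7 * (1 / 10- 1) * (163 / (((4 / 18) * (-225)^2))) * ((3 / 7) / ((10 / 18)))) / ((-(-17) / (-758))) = 1667979 / 531250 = 3.14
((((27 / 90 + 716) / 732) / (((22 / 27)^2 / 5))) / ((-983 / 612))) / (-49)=266313177 / 2844165016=0.09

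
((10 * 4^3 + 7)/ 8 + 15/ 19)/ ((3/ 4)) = 108.89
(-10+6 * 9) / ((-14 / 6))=-18.86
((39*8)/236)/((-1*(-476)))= 0.00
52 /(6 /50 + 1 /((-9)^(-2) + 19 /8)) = 2011100 /20841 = 96.50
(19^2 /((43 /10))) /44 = 1805 /946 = 1.91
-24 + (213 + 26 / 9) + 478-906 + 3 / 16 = -33973 / 144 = -235.92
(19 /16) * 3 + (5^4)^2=6250057 /16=390628.56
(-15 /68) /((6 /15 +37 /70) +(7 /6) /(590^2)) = -54825750 /230791133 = -0.24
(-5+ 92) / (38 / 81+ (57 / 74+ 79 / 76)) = 19816164 / 519065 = 38.18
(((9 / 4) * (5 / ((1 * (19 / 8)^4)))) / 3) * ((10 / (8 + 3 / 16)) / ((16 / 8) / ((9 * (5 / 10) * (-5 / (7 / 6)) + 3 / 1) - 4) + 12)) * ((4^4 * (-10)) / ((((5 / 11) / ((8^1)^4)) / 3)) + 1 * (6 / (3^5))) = -837087.75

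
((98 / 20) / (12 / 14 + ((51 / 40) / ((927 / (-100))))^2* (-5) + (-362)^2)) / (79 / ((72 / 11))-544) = -4715997552 / 67089120308585195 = -0.00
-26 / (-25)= 26 / 25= 1.04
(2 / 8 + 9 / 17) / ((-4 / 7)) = -371 / 272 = -1.36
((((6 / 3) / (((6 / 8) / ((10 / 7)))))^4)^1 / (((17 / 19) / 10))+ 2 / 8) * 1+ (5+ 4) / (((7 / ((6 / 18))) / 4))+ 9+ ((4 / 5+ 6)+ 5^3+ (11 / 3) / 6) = 165128488787 / 66123540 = 2497.27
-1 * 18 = -18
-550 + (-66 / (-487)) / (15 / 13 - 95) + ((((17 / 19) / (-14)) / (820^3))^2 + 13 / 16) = -350935230627186154260385014677 / 639006364557616292608000000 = -549.19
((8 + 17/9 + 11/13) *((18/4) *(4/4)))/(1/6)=3768/13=289.85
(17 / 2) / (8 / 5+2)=85 / 36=2.36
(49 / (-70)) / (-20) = 7 / 200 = 0.04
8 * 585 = 4680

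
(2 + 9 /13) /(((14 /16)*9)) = 40 /117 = 0.34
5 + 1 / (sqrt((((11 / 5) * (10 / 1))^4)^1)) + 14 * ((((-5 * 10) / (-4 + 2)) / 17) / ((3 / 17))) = 176663 / 1452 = 121.67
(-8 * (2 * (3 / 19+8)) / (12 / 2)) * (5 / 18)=-6.04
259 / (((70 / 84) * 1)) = 1554 / 5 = 310.80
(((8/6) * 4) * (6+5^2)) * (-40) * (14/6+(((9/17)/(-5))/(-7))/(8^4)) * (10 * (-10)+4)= 528855877/357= 1481389.01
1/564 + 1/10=287/2820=0.10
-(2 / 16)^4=-1 / 4096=-0.00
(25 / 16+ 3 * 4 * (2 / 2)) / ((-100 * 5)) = -217 / 8000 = -0.03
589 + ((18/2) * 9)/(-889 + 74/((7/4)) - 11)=3535789/6004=588.91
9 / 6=3 / 2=1.50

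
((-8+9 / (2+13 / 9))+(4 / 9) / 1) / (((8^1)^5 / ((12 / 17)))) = -1379 / 12951552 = -0.00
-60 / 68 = -15 / 17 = -0.88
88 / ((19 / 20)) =1760 / 19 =92.63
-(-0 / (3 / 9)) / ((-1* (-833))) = 0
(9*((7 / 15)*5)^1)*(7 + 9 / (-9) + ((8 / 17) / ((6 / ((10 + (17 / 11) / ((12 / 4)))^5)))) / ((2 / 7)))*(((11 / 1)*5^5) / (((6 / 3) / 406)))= 312819159195271487500 / 60481971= 5172105902356.78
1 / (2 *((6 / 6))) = 1 / 2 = 0.50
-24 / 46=-12 / 23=-0.52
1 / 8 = 0.12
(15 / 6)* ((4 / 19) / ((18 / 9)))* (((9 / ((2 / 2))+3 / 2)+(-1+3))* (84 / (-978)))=-875 / 3097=-0.28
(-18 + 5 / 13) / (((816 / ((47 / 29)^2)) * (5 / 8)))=-505861 / 5575830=-0.09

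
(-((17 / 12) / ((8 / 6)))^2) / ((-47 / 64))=289 / 188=1.54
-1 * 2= -2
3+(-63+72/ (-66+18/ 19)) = -6294/ 103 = -61.11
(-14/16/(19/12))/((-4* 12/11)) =0.13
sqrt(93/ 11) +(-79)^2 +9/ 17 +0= sqrt(1023)/ 11 +106106/ 17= 6244.44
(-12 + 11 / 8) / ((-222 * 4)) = 85 / 7104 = 0.01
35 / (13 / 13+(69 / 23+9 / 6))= 70 / 11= 6.36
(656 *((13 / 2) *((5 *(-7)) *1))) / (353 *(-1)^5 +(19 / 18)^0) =18655 / 44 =423.98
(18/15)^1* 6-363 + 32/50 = -8879/25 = -355.16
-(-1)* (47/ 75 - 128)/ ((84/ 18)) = -9553/ 350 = -27.29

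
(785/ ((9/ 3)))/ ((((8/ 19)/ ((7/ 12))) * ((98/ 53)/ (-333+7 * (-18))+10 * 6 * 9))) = 282206715/ 420367424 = 0.67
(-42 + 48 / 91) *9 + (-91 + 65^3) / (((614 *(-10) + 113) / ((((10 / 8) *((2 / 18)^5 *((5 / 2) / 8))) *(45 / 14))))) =-85960065043003 / 230299288128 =-373.25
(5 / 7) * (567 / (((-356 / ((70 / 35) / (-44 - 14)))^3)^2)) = 405 / 1210843389805728978866176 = 0.00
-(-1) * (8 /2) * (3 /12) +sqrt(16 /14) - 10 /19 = 9 /19 +2 * sqrt(14) /7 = 1.54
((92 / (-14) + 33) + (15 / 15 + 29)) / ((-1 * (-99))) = 395 / 693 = 0.57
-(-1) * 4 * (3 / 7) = 12 / 7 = 1.71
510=510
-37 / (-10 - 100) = 37 / 110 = 0.34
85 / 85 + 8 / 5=13 / 5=2.60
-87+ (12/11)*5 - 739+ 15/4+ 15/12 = -8971/11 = -815.55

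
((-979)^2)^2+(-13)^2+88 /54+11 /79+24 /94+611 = 92091486023269438 /100251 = 918609151263.02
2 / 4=1 / 2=0.50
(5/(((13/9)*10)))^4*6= 19683/228488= 0.09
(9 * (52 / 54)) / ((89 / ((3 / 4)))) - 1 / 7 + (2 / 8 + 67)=67.18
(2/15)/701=2/10515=0.00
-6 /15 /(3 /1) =-2 /15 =-0.13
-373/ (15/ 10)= -746/ 3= -248.67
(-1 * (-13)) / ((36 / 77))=1001 / 36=27.81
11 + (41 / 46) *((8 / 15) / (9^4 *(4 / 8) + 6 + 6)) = 24990403 / 2271825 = 11.00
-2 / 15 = -0.13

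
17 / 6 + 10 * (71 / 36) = 203 / 9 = 22.56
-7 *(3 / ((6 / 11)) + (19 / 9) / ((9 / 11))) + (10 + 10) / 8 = -4379 / 81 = -54.06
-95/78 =-1.22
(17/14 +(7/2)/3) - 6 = -76/21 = -3.62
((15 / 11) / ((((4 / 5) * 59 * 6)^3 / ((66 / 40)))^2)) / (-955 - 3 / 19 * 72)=-653125 / 87706558313214045585408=-0.00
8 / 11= 0.73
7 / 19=0.37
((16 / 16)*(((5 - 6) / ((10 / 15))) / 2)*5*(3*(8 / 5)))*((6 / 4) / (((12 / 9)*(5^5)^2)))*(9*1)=-729 / 39062500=-0.00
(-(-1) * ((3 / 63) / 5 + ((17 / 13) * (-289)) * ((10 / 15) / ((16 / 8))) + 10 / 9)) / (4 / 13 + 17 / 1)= -511276 / 70875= -7.21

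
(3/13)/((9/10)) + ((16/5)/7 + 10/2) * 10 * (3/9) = 5036/273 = 18.45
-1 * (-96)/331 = 96/331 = 0.29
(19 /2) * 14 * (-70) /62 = -4655 /31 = -150.16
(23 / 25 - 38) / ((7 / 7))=-927 / 25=-37.08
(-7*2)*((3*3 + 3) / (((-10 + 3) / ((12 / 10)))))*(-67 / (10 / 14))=-67536 / 25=-2701.44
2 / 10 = 1 / 5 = 0.20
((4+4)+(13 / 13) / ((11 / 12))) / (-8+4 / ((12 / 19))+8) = 300 / 209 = 1.44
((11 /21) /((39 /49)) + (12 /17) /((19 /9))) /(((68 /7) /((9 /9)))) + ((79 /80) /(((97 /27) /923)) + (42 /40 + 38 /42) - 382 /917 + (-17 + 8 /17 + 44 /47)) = 239.75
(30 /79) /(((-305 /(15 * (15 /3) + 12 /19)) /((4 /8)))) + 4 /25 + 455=1041764844 /2289025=455.11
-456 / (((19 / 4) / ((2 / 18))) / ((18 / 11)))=-192 / 11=-17.45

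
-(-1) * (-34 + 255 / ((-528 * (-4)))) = -23851 / 704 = -33.88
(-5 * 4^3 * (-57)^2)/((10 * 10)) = -51984/5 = -10396.80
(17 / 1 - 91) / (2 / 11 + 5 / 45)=-252.62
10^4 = 10000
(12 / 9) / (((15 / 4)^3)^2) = 16384 / 34171875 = 0.00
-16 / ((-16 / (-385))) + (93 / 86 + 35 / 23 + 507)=246465 / 1978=124.60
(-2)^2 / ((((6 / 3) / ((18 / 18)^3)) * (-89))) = -0.02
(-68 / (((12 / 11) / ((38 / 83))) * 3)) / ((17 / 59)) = -24662 / 747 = -33.01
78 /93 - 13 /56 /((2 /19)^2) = -139659 /6944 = -20.11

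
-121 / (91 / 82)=-9922 / 91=-109.03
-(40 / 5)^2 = -64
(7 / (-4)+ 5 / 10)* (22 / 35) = -11 / 14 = -0.79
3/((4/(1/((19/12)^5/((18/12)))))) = 279936/2476099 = 0.11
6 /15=2 /5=0.40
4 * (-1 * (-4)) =16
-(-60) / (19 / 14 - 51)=-168 / 139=-1.21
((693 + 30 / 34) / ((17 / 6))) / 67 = 3.66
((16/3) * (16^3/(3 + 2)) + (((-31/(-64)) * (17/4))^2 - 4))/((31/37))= 158922439627/30474240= 5214.98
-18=-18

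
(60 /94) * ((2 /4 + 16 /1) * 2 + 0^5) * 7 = 6930 /47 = 147.45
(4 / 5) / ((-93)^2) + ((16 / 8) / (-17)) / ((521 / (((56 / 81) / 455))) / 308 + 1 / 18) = -239162684 / 18150354149805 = -0.00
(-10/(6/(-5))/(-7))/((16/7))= -25/48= -0.52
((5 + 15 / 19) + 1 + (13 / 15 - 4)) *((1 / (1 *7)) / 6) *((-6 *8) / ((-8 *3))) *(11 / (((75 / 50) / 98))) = 320936 / 2565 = 125.12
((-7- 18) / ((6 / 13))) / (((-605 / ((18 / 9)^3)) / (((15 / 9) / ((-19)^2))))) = 1300 / 393129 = 0.00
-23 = -23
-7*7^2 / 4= -343 / 4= -85.75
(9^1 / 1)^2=81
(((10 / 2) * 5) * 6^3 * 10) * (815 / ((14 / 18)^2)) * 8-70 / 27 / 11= 8469988556570 / 14553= 582009795.68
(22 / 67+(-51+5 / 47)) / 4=-12.64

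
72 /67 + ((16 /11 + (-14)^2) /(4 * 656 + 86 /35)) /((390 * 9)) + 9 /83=389183718386 /328957512741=1.18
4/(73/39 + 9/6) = 312/263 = 1.19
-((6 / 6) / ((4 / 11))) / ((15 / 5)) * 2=-11 / 6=-1.83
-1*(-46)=46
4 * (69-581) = -2048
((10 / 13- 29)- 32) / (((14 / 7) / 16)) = -6264 / 13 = -481.85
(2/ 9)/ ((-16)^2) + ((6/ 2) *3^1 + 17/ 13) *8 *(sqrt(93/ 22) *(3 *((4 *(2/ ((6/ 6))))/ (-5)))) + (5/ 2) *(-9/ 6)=-12864 *sqrt(2046)/ 715 - 4319/ 1152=-817.56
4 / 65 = 0.06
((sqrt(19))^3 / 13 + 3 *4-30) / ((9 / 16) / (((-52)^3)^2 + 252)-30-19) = 5693935655808 / 15500158174135-6010265414464 *sqrt(19) / 201502056263755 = 0.24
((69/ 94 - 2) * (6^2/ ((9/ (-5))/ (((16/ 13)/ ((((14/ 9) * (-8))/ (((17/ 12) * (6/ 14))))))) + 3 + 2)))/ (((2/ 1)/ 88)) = -2670360/ 46577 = -57.33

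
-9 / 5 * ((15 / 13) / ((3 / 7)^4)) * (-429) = 26411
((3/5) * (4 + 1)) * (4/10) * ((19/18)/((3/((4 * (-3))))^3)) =-1216/15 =-81.07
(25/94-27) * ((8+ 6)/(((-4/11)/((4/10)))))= 193501/470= 411.70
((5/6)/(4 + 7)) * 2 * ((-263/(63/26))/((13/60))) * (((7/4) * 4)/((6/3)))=-26300/99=-265.66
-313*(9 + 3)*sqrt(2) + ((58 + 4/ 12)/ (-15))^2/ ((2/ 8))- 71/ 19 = 87349/ 1539- 3756*sqrt(2) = -5255.03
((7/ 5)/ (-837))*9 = -7/ 465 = -0.02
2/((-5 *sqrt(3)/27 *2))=-3.12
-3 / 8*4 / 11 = -0.14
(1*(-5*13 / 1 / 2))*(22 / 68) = -715 / 68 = -10.51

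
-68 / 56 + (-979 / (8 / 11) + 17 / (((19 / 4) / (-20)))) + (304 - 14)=-1201169 / 1064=-1128.92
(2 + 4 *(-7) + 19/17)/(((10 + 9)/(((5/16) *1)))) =-2115/5168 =-0.41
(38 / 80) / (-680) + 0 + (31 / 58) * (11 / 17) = 272249 / 788800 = 0.35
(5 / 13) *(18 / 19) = 90 / 247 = 0.36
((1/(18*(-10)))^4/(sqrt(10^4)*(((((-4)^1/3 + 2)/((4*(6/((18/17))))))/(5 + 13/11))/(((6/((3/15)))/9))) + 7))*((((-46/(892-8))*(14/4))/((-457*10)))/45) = 119/1007526633048000000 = 0.00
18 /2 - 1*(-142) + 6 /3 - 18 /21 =1065 /7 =152.14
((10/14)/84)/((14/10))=25/4116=0.01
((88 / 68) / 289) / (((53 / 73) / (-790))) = -1268740 / 260389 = -4.87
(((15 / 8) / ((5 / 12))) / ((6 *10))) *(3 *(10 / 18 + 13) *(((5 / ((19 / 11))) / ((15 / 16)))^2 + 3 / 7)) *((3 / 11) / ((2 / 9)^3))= 3358580517 / 4447520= 755.16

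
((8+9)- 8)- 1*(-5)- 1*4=10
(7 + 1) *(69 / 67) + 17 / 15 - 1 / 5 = 9218 / 1005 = 9.17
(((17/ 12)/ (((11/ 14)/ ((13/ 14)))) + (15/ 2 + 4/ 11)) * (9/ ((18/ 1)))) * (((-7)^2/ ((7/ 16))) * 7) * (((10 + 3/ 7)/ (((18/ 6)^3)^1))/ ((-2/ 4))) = -2573396/ 891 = -2888.21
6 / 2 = 3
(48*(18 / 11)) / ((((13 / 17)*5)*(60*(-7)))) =-1224 / 25025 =-0.05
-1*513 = -513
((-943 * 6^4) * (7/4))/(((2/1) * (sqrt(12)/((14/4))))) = -1247589 * sqrt(3)/2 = -1080443.77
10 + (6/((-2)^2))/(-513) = 3419/342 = 10.00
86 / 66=43 / 33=1.30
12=12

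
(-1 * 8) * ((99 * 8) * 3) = -19008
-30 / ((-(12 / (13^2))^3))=24134045 / 288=83798.77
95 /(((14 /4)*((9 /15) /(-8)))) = -361.90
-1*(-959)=959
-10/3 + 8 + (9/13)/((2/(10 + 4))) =371/39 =9.51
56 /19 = 2.95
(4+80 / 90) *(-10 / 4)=-110 / 9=-12.22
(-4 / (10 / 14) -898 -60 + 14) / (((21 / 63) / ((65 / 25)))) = -185172 / 25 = -7406.88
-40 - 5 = -45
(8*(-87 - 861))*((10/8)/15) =-632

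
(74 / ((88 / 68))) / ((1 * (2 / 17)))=10693 / 22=486.05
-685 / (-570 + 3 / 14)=9590 / 7977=1.20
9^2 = 81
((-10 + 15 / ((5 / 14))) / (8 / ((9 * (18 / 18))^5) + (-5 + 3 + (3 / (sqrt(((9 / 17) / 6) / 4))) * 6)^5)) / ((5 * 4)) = 188159832011072223 / 37193495812677168049740159287 + 1131417660429597816 * sqrt(102) / 185967479063385840248700796435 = 0.00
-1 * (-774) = 774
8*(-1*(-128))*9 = 9216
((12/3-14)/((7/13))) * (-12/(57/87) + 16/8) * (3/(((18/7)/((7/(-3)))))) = -141050/171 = -824.85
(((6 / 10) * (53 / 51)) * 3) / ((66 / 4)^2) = 212 / 30855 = 0.01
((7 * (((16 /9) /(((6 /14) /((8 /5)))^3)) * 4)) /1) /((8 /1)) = 323.77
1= 1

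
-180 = -180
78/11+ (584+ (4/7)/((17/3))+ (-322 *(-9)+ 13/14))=1305305/374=3490.12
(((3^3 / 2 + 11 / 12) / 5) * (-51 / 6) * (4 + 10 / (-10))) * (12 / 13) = -8823 / 130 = -67.87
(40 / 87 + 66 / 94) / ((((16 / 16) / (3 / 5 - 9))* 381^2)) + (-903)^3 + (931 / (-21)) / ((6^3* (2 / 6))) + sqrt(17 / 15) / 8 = -17481967339601424611 / 23742533160 + sqrt(255) / 120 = -736314327.48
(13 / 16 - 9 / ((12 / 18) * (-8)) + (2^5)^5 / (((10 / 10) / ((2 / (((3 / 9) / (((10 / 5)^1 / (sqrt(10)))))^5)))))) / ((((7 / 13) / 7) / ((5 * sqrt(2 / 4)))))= 75846317314.27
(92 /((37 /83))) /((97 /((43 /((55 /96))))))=31521408 /197395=159.69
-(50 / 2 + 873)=-898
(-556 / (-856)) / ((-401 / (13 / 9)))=-1807 / 772326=-0.00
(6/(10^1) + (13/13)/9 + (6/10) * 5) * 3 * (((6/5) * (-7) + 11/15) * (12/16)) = -3841/60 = -64.02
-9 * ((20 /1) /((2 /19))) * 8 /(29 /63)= -861840 /29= -29718.62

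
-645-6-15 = -666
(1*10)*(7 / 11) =6.36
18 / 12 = 3 / 2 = 1.50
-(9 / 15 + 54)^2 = -2981.16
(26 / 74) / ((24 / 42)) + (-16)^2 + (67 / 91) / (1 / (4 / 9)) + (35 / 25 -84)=174.34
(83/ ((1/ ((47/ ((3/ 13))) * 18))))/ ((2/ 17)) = 2586363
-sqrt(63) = -3 * sqrt(7) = -7.94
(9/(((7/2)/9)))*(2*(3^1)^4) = 26244/7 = 3749.14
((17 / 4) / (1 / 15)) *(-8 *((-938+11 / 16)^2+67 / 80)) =-57352106967 / 128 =-448063335.68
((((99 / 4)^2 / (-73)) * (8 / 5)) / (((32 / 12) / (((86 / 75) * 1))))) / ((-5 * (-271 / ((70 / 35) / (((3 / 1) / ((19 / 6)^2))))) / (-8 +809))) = -4513514049 / 197830000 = -22.82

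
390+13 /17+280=11403 /17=670.76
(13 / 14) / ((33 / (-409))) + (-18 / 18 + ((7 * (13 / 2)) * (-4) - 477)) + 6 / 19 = -5891731 / 8778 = -671.19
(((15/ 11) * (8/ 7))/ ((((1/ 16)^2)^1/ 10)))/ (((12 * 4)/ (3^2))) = 57600/ 77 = 748.05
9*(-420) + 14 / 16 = -30233 / 8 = -3779.12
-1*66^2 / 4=-1089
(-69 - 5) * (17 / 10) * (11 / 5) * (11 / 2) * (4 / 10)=-76109 / 125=-608.87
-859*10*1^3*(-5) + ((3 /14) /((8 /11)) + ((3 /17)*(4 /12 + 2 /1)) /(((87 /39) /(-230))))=2369199309 /55216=42907.84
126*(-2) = -252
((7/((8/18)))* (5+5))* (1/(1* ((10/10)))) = 315/2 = 157.50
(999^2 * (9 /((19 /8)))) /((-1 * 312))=-2994003 /247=-12121.47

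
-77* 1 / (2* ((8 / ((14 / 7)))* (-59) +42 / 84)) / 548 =77 / 258108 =0.00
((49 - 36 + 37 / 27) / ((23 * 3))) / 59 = 388 / 109917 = 0.00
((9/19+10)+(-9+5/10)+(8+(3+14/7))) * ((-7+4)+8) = 2845/38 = 74.87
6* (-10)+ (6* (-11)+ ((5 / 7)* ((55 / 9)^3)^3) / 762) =22766453807992799 / 2066500888326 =11016.91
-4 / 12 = -1 / 3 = -0.33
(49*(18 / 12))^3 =397065.38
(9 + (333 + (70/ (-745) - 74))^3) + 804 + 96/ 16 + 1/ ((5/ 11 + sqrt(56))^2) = 2616628478335047979293/ 150763086931949 - 26620 * sqrt(14)/ 45576001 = 17355896.14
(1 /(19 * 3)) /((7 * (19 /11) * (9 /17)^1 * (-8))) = -187 /545832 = -0.00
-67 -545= -612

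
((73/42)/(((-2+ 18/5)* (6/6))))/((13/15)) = 1825/1456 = 1.25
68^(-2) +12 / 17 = 3265 / 4624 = 0.71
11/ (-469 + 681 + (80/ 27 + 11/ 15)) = 1485/ 29119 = 0.05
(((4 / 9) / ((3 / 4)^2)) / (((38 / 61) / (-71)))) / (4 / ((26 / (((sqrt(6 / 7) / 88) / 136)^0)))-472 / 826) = 6305936 / 29241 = 215.65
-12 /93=-0.13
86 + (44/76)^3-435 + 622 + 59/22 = 41629117/150898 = 275.88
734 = 734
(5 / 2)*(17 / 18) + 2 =157 / 36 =4.36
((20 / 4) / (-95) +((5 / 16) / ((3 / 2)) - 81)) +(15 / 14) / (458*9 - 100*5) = -467335895 / 5780712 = -80.84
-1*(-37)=37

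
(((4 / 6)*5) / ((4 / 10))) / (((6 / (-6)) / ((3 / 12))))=-25 / 12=-2.08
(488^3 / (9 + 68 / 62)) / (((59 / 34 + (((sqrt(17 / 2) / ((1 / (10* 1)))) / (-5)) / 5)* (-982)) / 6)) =-361345035929600 / 3954411062141 + 40896908676669440* sqrt(34) / 3954411062141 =60212.90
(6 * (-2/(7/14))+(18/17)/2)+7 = -280/17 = -16.47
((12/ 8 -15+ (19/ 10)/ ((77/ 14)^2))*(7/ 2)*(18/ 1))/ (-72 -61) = 146331/ 22990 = 6.36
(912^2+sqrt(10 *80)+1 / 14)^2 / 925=46577668 *sqrt(2) / 1295+135592447426689 / 181300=747940812.66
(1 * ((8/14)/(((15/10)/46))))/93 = 368/1953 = 0.19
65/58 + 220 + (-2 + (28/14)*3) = 13057/58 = 225.12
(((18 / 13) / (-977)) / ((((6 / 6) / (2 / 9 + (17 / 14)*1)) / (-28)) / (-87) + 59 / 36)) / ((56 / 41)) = -17431929 / 27538498715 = -0.00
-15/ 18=-5/ 6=-0.83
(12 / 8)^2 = 9 / 4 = 2.25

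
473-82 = 391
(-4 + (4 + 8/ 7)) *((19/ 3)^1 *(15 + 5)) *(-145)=-440800/ 21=-20990.48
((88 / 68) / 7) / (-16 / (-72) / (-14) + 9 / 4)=792 / 9571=0.08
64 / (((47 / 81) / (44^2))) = 10036224 / 47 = 213536.68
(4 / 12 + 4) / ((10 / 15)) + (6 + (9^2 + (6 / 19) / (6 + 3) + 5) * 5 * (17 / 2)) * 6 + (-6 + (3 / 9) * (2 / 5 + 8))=4175867 / 190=21978.25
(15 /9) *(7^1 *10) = 350 /3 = 116.67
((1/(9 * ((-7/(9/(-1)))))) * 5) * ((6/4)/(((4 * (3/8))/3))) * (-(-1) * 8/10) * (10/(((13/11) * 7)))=1320/637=2.07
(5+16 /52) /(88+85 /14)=322 /5707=0.06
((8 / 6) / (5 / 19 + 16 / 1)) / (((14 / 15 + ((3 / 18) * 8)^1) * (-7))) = -190 / 36771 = -0.01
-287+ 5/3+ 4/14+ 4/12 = -1993/7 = -284.71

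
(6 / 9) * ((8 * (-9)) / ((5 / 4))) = -192 / 5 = -38.40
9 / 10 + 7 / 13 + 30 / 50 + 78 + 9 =2315 / 26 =89.04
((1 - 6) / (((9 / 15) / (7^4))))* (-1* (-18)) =-360150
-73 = -73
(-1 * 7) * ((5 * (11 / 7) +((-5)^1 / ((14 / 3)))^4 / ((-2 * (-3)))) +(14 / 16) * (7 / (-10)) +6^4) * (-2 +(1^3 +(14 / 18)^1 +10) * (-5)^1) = 68601220669 / 123480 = 555565.44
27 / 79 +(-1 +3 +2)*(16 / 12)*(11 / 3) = 14147 / 711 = 19.90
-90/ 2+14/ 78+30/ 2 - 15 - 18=-2450/ 39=-62.82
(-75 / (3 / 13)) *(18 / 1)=-5850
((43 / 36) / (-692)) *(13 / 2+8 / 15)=-9073 / 747360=-0.01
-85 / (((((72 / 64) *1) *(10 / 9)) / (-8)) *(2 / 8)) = 2176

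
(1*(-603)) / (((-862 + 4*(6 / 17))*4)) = 10251 / 58520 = 0.18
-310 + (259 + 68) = 17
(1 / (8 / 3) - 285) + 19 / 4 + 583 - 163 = 1121 / 8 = 140.12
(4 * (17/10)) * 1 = 34/5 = 6.80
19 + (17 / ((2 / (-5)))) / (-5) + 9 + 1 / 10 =183 / 5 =36.60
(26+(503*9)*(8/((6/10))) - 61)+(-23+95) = 60397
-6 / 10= -3 / 5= -0.60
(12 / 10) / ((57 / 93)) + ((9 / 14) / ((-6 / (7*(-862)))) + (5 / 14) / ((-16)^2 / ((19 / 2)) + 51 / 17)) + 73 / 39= 9597100972 / 14757015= 650.34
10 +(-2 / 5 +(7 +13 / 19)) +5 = 2117 / 95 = 22.28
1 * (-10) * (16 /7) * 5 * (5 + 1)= -4800 /7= -685.71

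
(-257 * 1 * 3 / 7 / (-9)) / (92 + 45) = 257 / 2877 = 0.09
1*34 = 34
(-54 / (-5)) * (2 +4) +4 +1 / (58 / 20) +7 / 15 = 69.61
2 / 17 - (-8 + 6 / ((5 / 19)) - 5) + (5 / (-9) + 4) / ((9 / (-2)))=-71933 / 6885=-10.45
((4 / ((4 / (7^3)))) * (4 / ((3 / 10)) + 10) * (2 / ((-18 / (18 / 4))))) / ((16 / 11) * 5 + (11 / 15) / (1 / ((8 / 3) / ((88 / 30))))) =-132055 / 262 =-504.03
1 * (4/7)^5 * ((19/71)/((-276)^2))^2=0.00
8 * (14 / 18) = 56 / 9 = 6.22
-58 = -58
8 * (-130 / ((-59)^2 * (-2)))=520 / 3481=0.15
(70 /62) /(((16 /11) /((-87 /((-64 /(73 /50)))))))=489027 /317440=1.54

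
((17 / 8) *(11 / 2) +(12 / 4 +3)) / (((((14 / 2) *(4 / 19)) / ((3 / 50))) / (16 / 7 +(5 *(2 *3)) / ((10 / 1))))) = 596847 / 156800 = 3.81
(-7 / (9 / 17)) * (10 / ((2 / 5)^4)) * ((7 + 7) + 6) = -1859375 / 18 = -103298.61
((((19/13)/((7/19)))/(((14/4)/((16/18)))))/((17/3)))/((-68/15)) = -7220/184093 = -0.04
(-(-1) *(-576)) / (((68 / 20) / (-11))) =31680 / 17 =1863.53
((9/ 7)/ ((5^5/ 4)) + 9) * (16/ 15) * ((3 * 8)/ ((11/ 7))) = 2291328/ 15625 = 146.64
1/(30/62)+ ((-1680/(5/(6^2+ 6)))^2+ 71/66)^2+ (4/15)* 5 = 863797914666129077177/21780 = 39660143005791050.38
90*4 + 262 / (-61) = 21698 / 61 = 355.70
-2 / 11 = -0.18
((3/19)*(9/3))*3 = 27/19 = 1.42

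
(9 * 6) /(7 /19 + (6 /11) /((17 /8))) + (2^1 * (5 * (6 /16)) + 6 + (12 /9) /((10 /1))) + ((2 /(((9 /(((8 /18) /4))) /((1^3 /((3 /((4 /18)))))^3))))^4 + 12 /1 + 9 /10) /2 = 1474020453738357868629642685733 /14350062875972441396928507261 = 102.72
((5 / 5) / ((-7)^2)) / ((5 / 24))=24 / 245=0.10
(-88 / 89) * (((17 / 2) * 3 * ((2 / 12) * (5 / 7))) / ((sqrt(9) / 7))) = -1870 / 267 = -7.00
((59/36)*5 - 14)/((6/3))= -209/72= -2.90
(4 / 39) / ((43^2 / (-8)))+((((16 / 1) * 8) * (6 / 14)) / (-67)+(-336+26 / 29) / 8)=-167545519993 / 3923126844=-42.71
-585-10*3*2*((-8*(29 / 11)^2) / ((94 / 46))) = 5957745 / 5687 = 1047.61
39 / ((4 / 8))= 78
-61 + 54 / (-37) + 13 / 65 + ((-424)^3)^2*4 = 4299588170012414722 / 185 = 23241017135202241.74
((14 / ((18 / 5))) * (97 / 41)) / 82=3395 / 30258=0.11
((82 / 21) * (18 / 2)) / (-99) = -82 / 231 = -0.35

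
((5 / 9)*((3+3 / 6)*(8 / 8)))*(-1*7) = -245 / 18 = -13.61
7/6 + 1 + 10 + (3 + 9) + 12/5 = 797/30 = 26.57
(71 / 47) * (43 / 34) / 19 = 3053 / 30362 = 0.10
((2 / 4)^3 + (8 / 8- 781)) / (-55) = 6239 / 440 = 14.18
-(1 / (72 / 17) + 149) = -10745 / 72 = -149.24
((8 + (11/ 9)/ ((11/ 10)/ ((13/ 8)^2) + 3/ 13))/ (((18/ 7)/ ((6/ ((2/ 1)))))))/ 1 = 340753/ 29538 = 11.54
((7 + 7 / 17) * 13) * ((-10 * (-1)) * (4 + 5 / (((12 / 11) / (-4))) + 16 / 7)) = -197340 / 17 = -11608.24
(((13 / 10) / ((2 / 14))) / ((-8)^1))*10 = -91 / 8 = -11.38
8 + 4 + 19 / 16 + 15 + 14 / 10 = 2367 / 80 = 29.59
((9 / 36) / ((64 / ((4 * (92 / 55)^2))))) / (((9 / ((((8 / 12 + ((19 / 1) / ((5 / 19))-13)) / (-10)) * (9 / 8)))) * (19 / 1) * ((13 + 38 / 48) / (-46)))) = 5462983 / 951211250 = 0.01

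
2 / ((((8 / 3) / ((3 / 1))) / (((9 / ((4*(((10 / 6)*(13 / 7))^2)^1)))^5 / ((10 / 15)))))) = 26593117880808352923 / 11028679347920000000000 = 0.00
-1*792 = -792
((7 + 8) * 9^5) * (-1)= -885735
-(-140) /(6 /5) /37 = 350 /111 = 3.15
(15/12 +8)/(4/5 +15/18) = 5.66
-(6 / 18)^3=-1 / 27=-0.04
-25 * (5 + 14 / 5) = -195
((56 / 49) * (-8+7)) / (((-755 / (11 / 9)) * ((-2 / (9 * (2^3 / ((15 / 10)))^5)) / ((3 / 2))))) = -53.89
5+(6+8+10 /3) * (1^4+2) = 57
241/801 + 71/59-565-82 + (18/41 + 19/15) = -6237099118/9688095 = -643.79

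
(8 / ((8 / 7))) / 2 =7 / 2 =3.50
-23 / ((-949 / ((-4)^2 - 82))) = -1.60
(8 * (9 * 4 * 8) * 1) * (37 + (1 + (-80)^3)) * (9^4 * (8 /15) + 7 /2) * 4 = -82632927624192 /5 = -16526585524838.40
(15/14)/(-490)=-0.00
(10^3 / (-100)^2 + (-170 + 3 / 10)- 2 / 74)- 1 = -31566 / 185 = -170.63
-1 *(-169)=169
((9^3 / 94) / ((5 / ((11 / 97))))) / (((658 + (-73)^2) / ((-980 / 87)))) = -261954 / 791547257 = -0.00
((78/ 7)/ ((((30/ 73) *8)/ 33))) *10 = 31317/ 28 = 1118.46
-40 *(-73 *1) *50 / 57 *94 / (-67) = -13724000 / 3819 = -3593.61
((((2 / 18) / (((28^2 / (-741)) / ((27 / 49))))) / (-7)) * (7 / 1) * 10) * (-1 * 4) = -11115 / 4802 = -2.31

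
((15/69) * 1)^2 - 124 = -65571/529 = -123.95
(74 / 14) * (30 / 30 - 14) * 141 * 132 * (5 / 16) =-11190465 / 28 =-399659.46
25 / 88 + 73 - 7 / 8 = 1593 / 22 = 72.41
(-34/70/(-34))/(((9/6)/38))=38/105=0.36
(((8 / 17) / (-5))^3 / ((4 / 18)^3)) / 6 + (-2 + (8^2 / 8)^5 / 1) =20122411974 / 614125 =32765.99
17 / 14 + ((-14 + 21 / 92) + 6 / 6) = -7443 / 644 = -11.56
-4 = -4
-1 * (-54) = 54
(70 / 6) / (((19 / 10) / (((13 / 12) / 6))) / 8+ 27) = 4550 / 11043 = 0.41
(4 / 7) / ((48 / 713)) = 713 / 84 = 8.49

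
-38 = -38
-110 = -110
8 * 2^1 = 16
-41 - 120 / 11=-571 / 11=-51.91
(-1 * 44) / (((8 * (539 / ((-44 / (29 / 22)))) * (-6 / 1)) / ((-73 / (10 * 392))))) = 8833 / 8355480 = 0.00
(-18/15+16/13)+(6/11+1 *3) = 2557/715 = 3.58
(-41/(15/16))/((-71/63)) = 13776/355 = 38.81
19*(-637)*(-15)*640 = 116188800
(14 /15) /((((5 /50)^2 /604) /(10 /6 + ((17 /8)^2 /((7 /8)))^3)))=55334544185 /7056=7842197.31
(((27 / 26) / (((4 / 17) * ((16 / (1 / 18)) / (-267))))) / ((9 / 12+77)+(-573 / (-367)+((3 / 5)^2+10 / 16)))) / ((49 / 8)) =-13881775 / 1668585828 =-0.01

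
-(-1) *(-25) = -25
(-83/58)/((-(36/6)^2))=83/2088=0.04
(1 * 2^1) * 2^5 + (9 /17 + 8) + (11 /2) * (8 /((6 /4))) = 101.86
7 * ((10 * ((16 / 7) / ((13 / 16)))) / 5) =512 / 13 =39.38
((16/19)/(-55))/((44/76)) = -16/605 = -0.03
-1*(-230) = 230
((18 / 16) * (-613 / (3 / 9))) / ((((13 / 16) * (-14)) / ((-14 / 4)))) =-16551 / 26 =-636.58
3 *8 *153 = 3672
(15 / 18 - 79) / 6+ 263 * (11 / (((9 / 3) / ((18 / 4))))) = 155753 / 36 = 4326.47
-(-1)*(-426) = -426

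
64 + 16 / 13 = 848 / 13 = 65.23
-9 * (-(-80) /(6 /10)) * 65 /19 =-78000 /19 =-4105.26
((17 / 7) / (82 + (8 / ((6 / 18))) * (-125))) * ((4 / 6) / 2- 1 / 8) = -85 / 490224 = -0.00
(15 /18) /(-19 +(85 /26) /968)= -62920 /1434321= -0.04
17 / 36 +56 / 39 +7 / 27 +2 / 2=4447 / 1404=3.17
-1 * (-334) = 334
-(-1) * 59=59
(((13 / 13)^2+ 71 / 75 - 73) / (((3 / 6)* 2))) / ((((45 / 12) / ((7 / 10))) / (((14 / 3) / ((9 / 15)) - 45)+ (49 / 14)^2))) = 331.21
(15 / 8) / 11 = 15 / 88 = 0.17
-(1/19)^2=-1/361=-0.00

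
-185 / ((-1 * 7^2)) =185 / 49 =3.78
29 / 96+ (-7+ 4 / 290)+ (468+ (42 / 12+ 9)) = 6595517 / 13920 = 473.82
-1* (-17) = 17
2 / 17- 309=-5251 / 17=-308.88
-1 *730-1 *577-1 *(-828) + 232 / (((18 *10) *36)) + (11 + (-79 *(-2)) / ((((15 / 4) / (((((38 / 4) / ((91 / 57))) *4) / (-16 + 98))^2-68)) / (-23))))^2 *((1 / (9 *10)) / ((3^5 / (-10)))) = -377930435390248944557908457 / 190705093631951412150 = -1981753.23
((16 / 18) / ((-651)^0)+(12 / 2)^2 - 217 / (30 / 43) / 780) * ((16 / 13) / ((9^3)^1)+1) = 2701926139 / 73920600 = 36.55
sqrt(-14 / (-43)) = sqrt(602) / 43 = 0.57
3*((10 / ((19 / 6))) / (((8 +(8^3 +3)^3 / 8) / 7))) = 1120 / 288358649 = 0.00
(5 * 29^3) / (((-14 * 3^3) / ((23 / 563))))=-2804735 / 212814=-13.18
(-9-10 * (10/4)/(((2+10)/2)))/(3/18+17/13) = -1027/115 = -8.93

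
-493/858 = -0.57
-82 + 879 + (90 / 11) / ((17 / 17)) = 8857 / 11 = 805.18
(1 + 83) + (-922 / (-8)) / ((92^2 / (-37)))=2826847 / 33856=83.50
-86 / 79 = -1.09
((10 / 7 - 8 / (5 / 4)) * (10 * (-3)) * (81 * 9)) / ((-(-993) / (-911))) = -231113412 / 2317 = -99746.83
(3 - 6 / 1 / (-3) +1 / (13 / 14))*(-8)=-632 / 13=-48.62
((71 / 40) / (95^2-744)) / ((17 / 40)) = 71 / 140777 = 0.00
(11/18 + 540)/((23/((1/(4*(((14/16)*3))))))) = 9731/4347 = 2.24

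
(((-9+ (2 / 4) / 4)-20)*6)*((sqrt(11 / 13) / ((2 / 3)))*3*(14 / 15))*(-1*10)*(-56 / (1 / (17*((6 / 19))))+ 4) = -41010354*sqrt(143) / 247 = -1985475.73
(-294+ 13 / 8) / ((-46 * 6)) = 2339 / 2208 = 1.06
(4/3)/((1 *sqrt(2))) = 2 *sqrt(2)/3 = 0.94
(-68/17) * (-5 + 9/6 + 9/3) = 2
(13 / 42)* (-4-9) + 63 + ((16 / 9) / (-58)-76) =-62317 / 3654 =-17.05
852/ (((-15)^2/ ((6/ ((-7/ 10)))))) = -1136/ 35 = -32.46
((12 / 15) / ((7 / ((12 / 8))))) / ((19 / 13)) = 78 / 665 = 0.12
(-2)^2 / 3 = 4 / 3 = 1.33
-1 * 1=-1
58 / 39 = 1.49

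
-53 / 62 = -0.85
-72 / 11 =-6.55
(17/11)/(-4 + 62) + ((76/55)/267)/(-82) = 928291/34920930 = 0.03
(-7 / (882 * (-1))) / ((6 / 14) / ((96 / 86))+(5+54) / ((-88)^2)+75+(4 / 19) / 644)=1692064 / 16073552421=0.00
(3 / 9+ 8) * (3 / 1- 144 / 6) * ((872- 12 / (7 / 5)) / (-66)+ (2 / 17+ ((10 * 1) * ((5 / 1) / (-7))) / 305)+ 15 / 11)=69614675 / 34221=2034.27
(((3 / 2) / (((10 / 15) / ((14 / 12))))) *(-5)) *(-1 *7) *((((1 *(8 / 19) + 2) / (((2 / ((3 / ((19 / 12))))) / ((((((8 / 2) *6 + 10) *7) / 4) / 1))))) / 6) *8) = 6035085 / 361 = 16717.69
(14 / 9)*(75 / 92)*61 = 10675 / 138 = 77.36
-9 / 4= -2.25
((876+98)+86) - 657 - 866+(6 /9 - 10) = -1417 /3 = -472.33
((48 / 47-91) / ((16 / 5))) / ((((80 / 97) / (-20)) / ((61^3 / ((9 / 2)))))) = 465552784765 / 13536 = 34393675.00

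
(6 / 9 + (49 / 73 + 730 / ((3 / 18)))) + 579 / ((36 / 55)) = 1537649 / 292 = 5265.92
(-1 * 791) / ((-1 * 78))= 791 / 78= 10.14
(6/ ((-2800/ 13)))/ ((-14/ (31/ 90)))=403/ 588000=0.00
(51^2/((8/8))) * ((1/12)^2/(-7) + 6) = 1747583/112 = 15603.42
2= 2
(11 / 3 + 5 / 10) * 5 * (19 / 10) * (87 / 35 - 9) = -1805 / 7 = -257.86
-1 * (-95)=95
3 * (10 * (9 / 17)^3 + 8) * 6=170.71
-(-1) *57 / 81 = 19 / 27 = 0.70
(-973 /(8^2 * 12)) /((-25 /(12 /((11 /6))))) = 2919 /8800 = 0.33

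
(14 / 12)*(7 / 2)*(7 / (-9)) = -343 / 108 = -3.18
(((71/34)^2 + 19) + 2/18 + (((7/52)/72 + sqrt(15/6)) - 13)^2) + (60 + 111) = 1482379852945/4051067904 - 48665 *sqrt(10)/3744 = 324.82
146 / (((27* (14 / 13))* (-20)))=-949 / 3780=-0.25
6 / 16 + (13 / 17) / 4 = 77 / 136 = 0.57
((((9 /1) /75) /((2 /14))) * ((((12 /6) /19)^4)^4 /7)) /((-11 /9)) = -1769472 /79321388731095821112275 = -0.00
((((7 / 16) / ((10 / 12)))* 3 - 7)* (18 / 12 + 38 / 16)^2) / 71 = -208537 / 181760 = -1.15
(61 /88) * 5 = 305 /88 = 3.47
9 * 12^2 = 1296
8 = 8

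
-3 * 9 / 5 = -27 / 5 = -5.40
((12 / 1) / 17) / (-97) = -12 / 1649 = -0.01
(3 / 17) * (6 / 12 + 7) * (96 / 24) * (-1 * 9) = -810 / 17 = -47.65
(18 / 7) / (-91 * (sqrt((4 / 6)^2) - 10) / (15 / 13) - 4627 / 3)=-810 / 253967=-0.00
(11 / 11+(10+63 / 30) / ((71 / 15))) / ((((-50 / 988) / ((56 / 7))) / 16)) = -3193216 / 355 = -8994.97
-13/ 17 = -0.76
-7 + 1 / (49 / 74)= -269 / 49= -5.49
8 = 8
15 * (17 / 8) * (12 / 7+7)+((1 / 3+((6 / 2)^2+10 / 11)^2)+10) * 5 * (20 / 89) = 723141785 / 1809192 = 399.70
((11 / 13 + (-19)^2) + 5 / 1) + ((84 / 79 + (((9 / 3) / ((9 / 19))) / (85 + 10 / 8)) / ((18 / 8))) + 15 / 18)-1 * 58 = 5946069101 / 19133010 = 310.78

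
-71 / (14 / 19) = -1349 / 14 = -96.36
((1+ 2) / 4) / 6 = 1 / 8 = 0.12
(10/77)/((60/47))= 47/462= 0.10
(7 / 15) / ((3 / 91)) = 637 / 45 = 14.16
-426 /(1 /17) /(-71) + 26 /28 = 1441 /14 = 102.93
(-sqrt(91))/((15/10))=-2 * sqrt(91)/3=-6.36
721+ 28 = 749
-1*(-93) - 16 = 77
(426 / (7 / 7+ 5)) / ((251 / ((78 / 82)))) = 2769 / 10291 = 0.27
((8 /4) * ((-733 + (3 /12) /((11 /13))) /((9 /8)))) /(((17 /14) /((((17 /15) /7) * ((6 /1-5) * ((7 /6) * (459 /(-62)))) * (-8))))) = -12000.60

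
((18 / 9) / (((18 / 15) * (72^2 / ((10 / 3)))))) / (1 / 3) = 25 / 7776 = 0.00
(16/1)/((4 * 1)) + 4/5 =24/5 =4.80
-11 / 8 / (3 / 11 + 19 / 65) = -7865 / 3232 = -2.43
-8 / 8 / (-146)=0.01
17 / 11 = 1.55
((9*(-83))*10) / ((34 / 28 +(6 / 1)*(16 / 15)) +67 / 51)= -26667900 / 31873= -836.69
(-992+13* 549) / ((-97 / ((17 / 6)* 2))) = -104465 / 291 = -358.99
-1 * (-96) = 96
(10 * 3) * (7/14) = 15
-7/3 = -2.33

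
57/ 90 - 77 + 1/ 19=-43499/ 570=-76.31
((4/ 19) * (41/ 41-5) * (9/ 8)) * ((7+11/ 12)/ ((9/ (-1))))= 0.83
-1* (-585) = 585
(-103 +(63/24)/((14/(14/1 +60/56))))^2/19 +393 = 46219627/50176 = 921.15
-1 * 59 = -59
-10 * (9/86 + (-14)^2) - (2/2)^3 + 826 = -1136.05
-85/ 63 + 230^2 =3332615/ 63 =52898.65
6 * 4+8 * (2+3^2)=112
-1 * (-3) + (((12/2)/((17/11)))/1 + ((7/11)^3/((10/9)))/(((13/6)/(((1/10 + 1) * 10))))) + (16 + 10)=4553972/133705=34.06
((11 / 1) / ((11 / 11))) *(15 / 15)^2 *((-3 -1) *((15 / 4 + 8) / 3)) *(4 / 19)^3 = -33088 / 20577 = -1.61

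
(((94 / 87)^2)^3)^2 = 475920314814253376475136 / 188031682201497672618081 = 2.53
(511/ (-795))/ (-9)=511/ 7155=0.07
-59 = -59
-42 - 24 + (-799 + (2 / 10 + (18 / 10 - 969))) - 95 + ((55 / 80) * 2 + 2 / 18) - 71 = -143749 / 72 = -1996.51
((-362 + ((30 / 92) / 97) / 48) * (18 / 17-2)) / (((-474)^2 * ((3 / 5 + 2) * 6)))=43073165 / 443106905904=0.00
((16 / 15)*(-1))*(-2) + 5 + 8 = 227 / 15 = 15.13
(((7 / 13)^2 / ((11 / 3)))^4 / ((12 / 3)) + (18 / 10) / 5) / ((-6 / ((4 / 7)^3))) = -1146570024596856 / 102412198143830575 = -0.01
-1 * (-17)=17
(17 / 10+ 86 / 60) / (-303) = -47 / 4545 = -0.01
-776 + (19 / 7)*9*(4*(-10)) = -12272 / 7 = -1753.14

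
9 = 9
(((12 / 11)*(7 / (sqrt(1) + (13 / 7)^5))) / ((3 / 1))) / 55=117649 / 58700125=0.00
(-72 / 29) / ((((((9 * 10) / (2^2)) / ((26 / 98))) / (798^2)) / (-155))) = 83798208 / 29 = 2889593.38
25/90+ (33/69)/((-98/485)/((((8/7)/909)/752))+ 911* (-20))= 3878479705/13962699792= 0.28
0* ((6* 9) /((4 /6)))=0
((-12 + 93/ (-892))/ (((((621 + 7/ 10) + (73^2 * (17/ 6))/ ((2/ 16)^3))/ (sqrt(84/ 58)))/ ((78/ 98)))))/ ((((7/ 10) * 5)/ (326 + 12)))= -164222370 * sqrt(1218)/ 39575203838947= -0.00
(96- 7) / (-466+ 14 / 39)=-3471 / 18160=-0.19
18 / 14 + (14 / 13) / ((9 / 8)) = 1837 / 819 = 2.24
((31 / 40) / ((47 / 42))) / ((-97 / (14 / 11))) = -0.01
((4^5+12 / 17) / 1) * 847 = 14754740 / 17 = 867925.88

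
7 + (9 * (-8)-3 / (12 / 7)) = -267 / 4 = -66.75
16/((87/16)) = 256/87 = 2.94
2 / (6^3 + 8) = 1 / 112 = 0.01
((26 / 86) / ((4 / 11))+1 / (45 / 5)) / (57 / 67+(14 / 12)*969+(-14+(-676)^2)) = 0.00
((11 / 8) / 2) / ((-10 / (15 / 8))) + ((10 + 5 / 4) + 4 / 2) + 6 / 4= 3743 / 256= 14.62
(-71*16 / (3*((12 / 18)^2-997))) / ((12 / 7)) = 1988 / 8969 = 0.22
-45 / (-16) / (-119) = -45 / 1904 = -0.02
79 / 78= 1.01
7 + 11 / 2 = 25 / 2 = 12.50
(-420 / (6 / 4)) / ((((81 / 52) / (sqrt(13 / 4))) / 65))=-473200 *sqrt(13) / 81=-21063.54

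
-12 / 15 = -4 / 5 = -0.80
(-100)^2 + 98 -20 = 10078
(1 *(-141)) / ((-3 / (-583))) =-27401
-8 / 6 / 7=-0.19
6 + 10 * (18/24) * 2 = 21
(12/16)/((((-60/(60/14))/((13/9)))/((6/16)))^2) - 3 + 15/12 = -263255/150528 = -1.75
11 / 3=3.67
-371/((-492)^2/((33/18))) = -4081/1452384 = -0.00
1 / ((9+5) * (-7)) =-1 / 98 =-0.01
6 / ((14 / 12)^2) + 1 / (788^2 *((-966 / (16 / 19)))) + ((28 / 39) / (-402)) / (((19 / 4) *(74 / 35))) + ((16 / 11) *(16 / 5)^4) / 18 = 42690933952548189859 / 3314172092907926250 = 12.88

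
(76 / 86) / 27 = 0.03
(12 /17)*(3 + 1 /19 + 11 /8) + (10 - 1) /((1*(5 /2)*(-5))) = 38847 /16150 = 2.41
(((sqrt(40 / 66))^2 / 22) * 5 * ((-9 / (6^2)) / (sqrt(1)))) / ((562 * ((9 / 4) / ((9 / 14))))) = -25 / 1428042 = -0.00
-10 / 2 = -5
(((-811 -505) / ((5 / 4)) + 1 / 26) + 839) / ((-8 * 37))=27789 / 38480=0.72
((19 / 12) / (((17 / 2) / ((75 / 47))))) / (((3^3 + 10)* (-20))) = -95 / 236504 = -0.00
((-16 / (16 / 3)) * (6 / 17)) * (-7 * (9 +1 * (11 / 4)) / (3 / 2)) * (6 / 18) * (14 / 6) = 2303 / 51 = 45.16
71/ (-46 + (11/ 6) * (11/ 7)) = -2982/ 1811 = -1.65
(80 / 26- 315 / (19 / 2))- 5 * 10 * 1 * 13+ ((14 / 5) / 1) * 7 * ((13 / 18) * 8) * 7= 112.63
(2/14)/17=1/119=0.01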